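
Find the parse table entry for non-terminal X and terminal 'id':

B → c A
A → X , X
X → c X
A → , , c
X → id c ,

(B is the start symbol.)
To find M[X, 'id'], we find productions for X where 'id' is in the predict set (PREDICT(N → α) = (FIRST(α) \ {ε}) ∪ (FOLLOW(N) if α ⇒* ε)).

X → c X: PREDICT = { 'c' }
X → id c ,: PREDICT = { 'id' }
  'id' is in predict set, so this production goes in M[X, 'id']

M[X, 'id'] = X → id c ,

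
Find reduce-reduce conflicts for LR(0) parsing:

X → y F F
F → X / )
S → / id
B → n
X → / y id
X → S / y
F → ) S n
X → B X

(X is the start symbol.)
No reduce-reduce conflicts

Augment with X' → X and build the canonical LR(0) collection (I0 = CLOSURE({[X' → . X]}), then GOTO on every symbol after a dot until no new states appear). It has 22 states:
  I0: { [B → . n], [S → . / id], [X → . / y id], [X → . B X], [X → . S / y], [X → . y F F], [X' → . X] }  — shift
  I1: { [S → / . id], [X → / . y id] }  — shift
  I2: { [B → . n], [S → . / id], [X → . / y id], [X → . B X], [X → . S / y], [X → . y F F], [X → B . X] }  — shift
  I3: { [X → S . / y] }  — shift
  I4: { [X' → X .] }  — accept
  I5: { [B → n .] }  — reduce
  I6: { [B → . n], [F → . ) S n], [F → . X / )], [S → . / id], [X → . / y id], [X → . B X], [X → . S / y], [X → . y F F], [X → y . F F] }  — shift
  I7: { [F → ) . S n], [S → . / id] }  — shift
  I8: { [B → . n], [F → . ) S n], [F → . X / )], [S → . / id], [X → . / y id], [X → . B X], [X → . S / y], [X → . y F F], [X → y F . F] }  — shift
  I9: { [F → X . / )] }  — shift
  I10: { [F → X / . )] }  — shift
  I11: { [F → X / ) .] }  — reduce
  I12: { [X → y F F .] }  — reduce
  I13: { [S → / . id] }  — shift
  I14: { [F → ) S . n] }  — shift
  I15: { [F → ) S n .] }  — reduce
  I16: { [S → / id .] }  — reduce
  I17: { [X → S / . y] }  — shift
  I18: { [X → S / y .] }  — reduce
  I19: { [X → B X .] }  — reduce
  I20: { [X → / y . id] }  — shift
  I21: { [X → / y id .] }  — reduce

No state contains more than one complete item.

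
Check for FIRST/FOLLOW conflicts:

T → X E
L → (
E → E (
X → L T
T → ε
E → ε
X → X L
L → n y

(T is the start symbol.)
A FIRST/FOLLOW conflict occurs when a non-terminal N has a nullable alternative N → β (β ⇒* ε) and another alternative N → α with FIRST(α) ∩ FOLLOW(N) ≠ ∅: on such a lookahead the parser cannot decide between expanding α and letting N vanish via β.

Nullable non-terminals: E, T.
FIRST sets used below: FIRST(E) = { '(', ε }, FIRST(X) = { '(', 'n' }

E: nullable alternative(s) E → ε; FOLLOW(E) = { $, '(', 'n' }
  E → E (: FIRST \ {ε} = { '(' } — overlaps FOLLOW(E) on { '(' }: CONFLICT
  E → ε: FIRST \ {ε} = { } — this is the only nullable alternative, skip

T: nullable alternative(s) T → ε; FOLLOW(T) = { $, '(', 'n' }
  T → X E: FIRST \ {ε} = { '(', 'n' } — overlaps FOLLOW(T) on { '(', 'n' }: CONFLICT
  T → ε: FIRST \ {ε} = { } — this is the only nullable alternative, skip

L, X have no nullable alternative, so no FIRST/FOLLOW check is needed there.

So the grammar has 2 FIRST/FOLLOW conflicts (marked CONFLICT above).

Answer: Yes. T → X E with FOLLOW(T) on { '(', 'n' }; E → E '(' with FOLLOW(E) on { '(' }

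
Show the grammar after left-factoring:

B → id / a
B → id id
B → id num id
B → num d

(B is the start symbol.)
Left-factoring transforms A → αβ₁ | αβ₂ into A → αA' and A' → β₁ | β₂
(α is the longest common prefix among the alternatives). Repeat until
no nonterminal has two alternatives with a common prefix.

Round 1: B has alternatives sharing prefix 'id'. Introduce B': B → id B'
  Add: B' → / a
  Add: B' → id
  Add: B' → num id

No remaining common prefixes — done.

Resulting grammar:
B → id B'
B' → / a
B' → id
B' → num id
B → num d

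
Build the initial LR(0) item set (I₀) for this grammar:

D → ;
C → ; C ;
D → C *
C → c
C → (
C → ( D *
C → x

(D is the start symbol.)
{ [C → . ( D *], [C → . (], [C → . ; C ;], [C → . c], [C → . x], [D → . ;], [D → . C *], [D' → . D] }

First, augment the grammar with D' → D
I₀ = CLOSURE({ [D' → . D] }):
  [D' → . D] has the dot before D: add [D → . ;], [D → . C *]
  [D → . C *] has the dot before C: add [C → . ; C ;], [C → . c], [C → . (], [C → . ( D *], [C → . x]
No further items can be added.

I₀ = { [C → . ( D *], [C → . (], [C → . ; C ;], [C → . c], [C → . x], [D → . ;], [D → . C *], [D' → . D] }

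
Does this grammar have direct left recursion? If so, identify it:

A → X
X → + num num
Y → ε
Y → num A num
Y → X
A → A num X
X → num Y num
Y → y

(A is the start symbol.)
Yes, A is left-recursive

A → X: starts with X
X → + num num: starts with '+'
Y → ε: starts with ε
Y → num A num: starts with num
Y → X: starts with X
A → A num X: LEFT RECURSIVE (starts with A)
X → num Y num: starts with num
Y → y: starts with y

The grammar has direct left recursion on: A.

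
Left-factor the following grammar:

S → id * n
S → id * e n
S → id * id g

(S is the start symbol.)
S → id * S'
S' → n
S' → e n
S' → id g

Left-factoring transforms A → αβ₁ | αβ₂ into A → αA' and A' → β₁ | β₂
(α is the longest common prefix among the alternatives). Repeat until
no nonterminal has two alternatives with a common prefix.

Round 1: S has alternatives sharing prefix 'id *'. Introduce S': S → id * S'
  Add: S' → n
  Add: S' → e n
  Add: S' → id g

No remaining common prefixes — done.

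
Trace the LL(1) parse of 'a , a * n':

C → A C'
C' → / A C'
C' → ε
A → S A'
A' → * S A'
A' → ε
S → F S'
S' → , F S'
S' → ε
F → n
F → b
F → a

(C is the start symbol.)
LL(1) parsing maintains a stack (initially the start symbol over $) and the input. At each step: if the stack top is a terminal, match it against the current input token; if it is a non-terminal N, replace it with the RHS of M[N, lookahead] (the unique production whose predict set contains the lookahead).

Stack is shown with the top on the left.

Stack           Input        Action
-----------------------------------
C $             a , a * n $  output C → A C'
A C' $          a , a * n $  output A → S A'
S A' C' $       a , a * n $  output S → F S'
F S' A' C' $    a , a * n $  output F → a
a S' A' C' $    a , a * n $  match 'a'
S' A' C' $      , a * n $    output S' → , F S'
, F S' A' C' $  , a * n $    match ','
F S' A' C' $    a * n $      output F → a
a S' A' C' $    a * n $      match 'a'
S' A' C' $      * n $        output S' → ε
A' C' $         * n $        output A' → * S A'
* S A' C' $     * n $        match '*'
S A' C' $       n $          output S → F S'
F S' A' C' $    n $          output F → n
n S' A' C' $    n $          match 'n'
S' A' C' $      $            output S' → ε
A' C' $         $            output A' → ε
C' $            $            output C' → ε
$               $            accept

The string is accepted.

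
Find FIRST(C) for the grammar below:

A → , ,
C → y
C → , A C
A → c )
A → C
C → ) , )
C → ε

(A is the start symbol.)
From C → y:
  - y is a terminal: add 'y' and stop
From C → , A C:
  - ',' is a terminal: add ',' and stop
From C → ) , ):
  - ')' is a terminal: add ')' and stop
From C → ε:
  - ε-production, so ε ∈ FIRST(C)

Collecting: FIRST(C) = { ')', ',', 'y', ε }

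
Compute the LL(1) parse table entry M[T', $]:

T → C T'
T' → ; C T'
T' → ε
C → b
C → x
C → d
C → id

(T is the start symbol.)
T' → ε

To find M[T', $], we find productions for T' where $ is in the predict set (PREDICT(N → α) = (FIRST(α) \ {ε}) ∪ (FOLLOW(N) if α ⇒* ε)).

Relevant sets:
  FOLLOW(T') = { $ }

T' → ; C T': PREDICT = { ';' }
T' → ε: PREDICT = { $ }
  $ is in predict set, so this production goes in M[T', $]

M[T', $] = T' → ε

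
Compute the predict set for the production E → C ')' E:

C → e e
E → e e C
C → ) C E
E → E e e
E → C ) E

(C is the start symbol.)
PREDICT(E → C ')' E) = (FIRST(RHS) \ {ε}) ∪ (FOLLOW(E) if ε ∈ FIRST(RHS), i.e. RHS ⇒* ε)
FIRST(C) = { ')', 'e' }
FIRST(C ')' E) = { ')', 'e' }
ε ∉ FIRST(C ')' E), so FOLLOW(E) is not added.
PREDICT(E → C ')' E) = { ')', 'e' }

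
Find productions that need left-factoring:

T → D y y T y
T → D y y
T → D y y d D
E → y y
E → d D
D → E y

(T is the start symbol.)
Left-factoring is needed when two productions for the same non-terminal
share a common prefix on the right-hand side.

Productions for T:
  T → D y y T y
  T → D y y
  T → D y y d D
Productions for E:
  E → y y
  E → d D

Found common prefix 'D y y' in productions for T

Answer: Yes, T has productions with common prefix 'D y y'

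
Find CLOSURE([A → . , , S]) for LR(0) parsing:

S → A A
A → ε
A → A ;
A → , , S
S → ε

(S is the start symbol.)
To compute CLOSURE, for each item [A → α.Bβ] where B is a non-terminal, add [B → .γ] for all productions B → γ; repeat for the newly added items until nothing changes.

Start with: [A → . , , S]
The dot precedes the terminal ',', so nothing is added.

CLOSURE = { [A → . , , S] }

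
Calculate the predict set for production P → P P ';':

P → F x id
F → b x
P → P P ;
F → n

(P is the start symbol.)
{ 'b', 'n' }

PREDICT(P → P P ';') = (FIRST(RHS) \ {ε}) ∪ (FOLLOW(P) if ε ∈ FIRST(RHS), i.e. RHS ⇒* ε)
FIRST(P) = { 'b', 'n' }
FIRST(P P ';') = { 'b', 'n' }
ε ∉ FIRST(P P ';'), so FOLLOW(P) is not added.
PREDICT(P → P P ';') = { 'b', 'n' }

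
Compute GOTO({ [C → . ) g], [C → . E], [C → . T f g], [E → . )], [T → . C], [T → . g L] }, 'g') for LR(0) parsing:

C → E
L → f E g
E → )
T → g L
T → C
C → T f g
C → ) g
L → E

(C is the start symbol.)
{ [E → . )], [L → . E], [L → . f E g], [T → g . L] }

GOTO(I, 'g') = CLOSURE({ [A → αX.β] : [A → α.Xβ] ∈ I, X = 'g' })

Items with dot before 'g', with the dot advanced:
  [T → . g L] → [T → g . L]
Closure of the advanced items:
  [T → g . L] has the dot before L: add [L → . f E g], [L → . E]
  [L → . E] has the dot before E: add [E → . )]

GOTO = { [E → . )], [L → . E], [L → . f E g], [T → g . L] }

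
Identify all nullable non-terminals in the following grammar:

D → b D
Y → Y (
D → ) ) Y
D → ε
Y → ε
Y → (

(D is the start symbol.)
{ 'D', 'Y' }

ε-productions: D → ε, Y → ε
So D, Y are immediately nullable.
Every non-terminal is now nullable.
Nullable = { 'D', 'Y' }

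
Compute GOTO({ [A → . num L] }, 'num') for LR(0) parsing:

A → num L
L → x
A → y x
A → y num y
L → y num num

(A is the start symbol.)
{ [A → num . L], [L → . x], [L → . y num num] }

GOTO(I, 'num') = CLOSURE({ [A → αX.β] : [A → α.Xβ] ∈ I, X = 'num' })

Items with dot before 'num', with the dot advanced:
  [A → . num L] → [A → num . L]
Closure of the advanced items:
  [A → num . L] has the dot before L: add [L → . x], [L → . y num num]

GOTO = { [A → num . L], [L → . x], [L → . y num num] }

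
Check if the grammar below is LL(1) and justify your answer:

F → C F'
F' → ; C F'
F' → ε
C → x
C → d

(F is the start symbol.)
A grammar is LL(1) if for each non-terminal N with multiple productions, the predict sets of those productions are pairwise disjoint, where PREDICT(N → α) = (FIRST(α) \ {ε}) ∪ (FOLLOW(N) if α ⇒* ε).

Relevant sets:
  FOLLOW(F') = { $ }

For F':
  PREDICT(F' → ';' C F') = { ';' }
  PREDICT(F' → ε) = { $ }
For C:
  PREDICT(C → x) = { 'x' }
  PREDICT(C → d) = { 'd' }
F has a single production, so nothing to check there.

All predict sets are disjoint. The grammar IS LL(1).

Answer: Yes, the grammar is LL(1).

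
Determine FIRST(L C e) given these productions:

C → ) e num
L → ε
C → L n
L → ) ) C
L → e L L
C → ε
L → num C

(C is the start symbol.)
{ ')', 'e', 'n', 'num' }

FIRST sets of the non-terminals involved (from the grammar, by fixed-point iteration):
  FIRST(L) = { ')', 'e', 'num', ε }
  FIRST(C) = { ')', 'e', 'n', 'num', ε }

To compute FIRST(L C e), process the symbols left to right:
Symbol L is a non-terminal. Add FIRST(L) \ {ε} = { ')', 'e', 'num' }
L is nullable (ε ∈ FIRST(L)), continue to the next symbol.
Symbol C is a non-terminal. Add FIRST(C) \ {ε} = { ')', 'e', 'n', 'num' }
C is nullable (ε ∈ FIRST(C)), continue to the next symbol.
Symbol e is a terminal. Add 'e' and stop.
FIRST(L C e) = { ')', 'e', 'n', 'num' }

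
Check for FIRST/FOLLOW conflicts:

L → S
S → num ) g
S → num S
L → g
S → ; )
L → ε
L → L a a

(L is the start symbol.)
Yes. L → L a a with FOLLOW(L) on { 'a' }

A FIRST/FOLLOW conflict occurs when a non-terminal N has a nullable alternative N → β (β ⇒* ε) and another alternative N → α with FIRST(α) ∩ FOLLOW(N) ≠ ∅: on such a lookahead the parser cannot decide between expanding α and letting N vanish via β.

Nullable non-terminals: L.
FIRST sets used below: FIRST(S) = { ';', 'num' }, FIRST(L) = { ';', 'a', 'g', 'num', ε }

L: nullable alternative(s) L → ε; FOLLOW(L) = { $, 'a' }
  L → S: FIRST \ {ε} = { ';', 'num' } — disjoint from FOLLOW(L)
  L → g: FIRST \ {ε} = { 'g' } — disjoint from FOLLOW(L)
  L → ε: FIRST \ {ε} = { } — this is the only nullable alternative, skip
  L → L a a: FIRST \ {ε} = { ';', 'a', 'g', 'num' } — overlaps FOLLOW(L) on { 'a' }: CONFLICT

S has no nullable alternative, so no FIRST/FOLLOW check is needed there.

So the grammar has 1 FIRST/FOLLOW conflict (marked CONFLICT above).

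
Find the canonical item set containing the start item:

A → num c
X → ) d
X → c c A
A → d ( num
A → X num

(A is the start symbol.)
{ [A → . X num], [A → . d ( num], [A → . num c], [A' → . A], [X → . ) d], [X → . c c A] }

First, augment the grammar with A' → A
I₀ = CLOSURE({ [A' → . A] }):
  [A' → . A] has the dot before A: add [A → . num c], [A → . d ( num], [A → . X num]
  [A → . X num] has the dot before X: add [X → . ) d], [X → . c c A]
No further items can be added.

I₀ = { [A → . X num], [A → . d ( num], [A → . num c], [A' → . A], [X → . ) d], [X → . c c A] }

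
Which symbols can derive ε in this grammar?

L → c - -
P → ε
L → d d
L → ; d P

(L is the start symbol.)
{ 'P' }

ε-productions: P → ε
So P is immediately nullable.
No further non-terminal can be added: every production for the remaining non-terminals contains a terminal or a non-nullable non-terminal.
Nullable = { 'P' }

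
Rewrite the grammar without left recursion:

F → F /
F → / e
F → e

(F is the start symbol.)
F is directly left-recursive. The standard transformation for
  A → A α₁ | ... | A α_m | β₁ | ... | β_n
is
  A  → β₁ A' | ... | β_n A'
  A' → α₁ A' | ... | α_m A' | ε

F → / e becomes F → / e F'
F → e becomes F → e F'
F → F / becomes F' → / F'
Add F' → ε

Resulting grammar:
F → / e F'
F → e F'
F' → / F'
F' → ε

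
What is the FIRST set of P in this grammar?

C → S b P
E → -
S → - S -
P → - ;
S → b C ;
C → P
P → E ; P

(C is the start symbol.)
{ '-' }

To compute FIRST(P), examine every production with P on the left-hand side, reading each right-hand side left to right until a non-nullable symbol is reached.

FIRST sets of the other non-terminals involved (by the same procedure, iterated to a fixed point):
  FIRST(E) = { '-' }

From P → - ;:
  - '-' is a terminal: add '-' and stop
From P → E ; P:
  - E is a non-terminal: add FIRST(E) \ {ε} = { '-' }
    E is not nullable, so stop

Collecting: FIRST(P) = { '-' }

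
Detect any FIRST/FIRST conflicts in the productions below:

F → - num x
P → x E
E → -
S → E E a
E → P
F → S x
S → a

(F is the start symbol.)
Yes. F → '-' num x / F → S x on { '-' }

A FIRST/FIRST conflict occurs when two productions N → α and N → β for the same non-terminal have FIRST(α) ∩ FIRST(β) ≠ ∅ (with ε ∈ FIRST of a nullable right-hand side, so two nullable alternatives also conflict).

FIRST sets of the non-terminals at (or reachable through a nullable prefix from) the front of some alternative:
  FIRST(S) = { '-', 'a', 'x' }
  FIRST(P) = { 'x' }
  FIRST(E) = { '-', 'x' }

Productions for F:
  F → - num x: FIRST = { '-' }
  F → S x: FIRST = { '-', 'a', 'x' }
Productions for E:
  E → -: FIRST = { '-' }
  E → P: FIRST = { 'x' }
Productions for S:
  S → E E a: FIRST = { '-', 'x' }
  S → a: FIRST = { 'a' }
P has only one production, so no FIRST/FIRST conflict is possible there.

Conflict for F: F → - num x and F → S x
  Overlap: { '-' }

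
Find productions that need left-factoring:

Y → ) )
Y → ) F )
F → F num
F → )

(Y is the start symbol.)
Left-factoring is needed when two productions for the same non-terminal
share a common prefix on the right-hand side.

Productions for Y:
  Y → ) )
  Y → ) F )
Productions for F:
  F → F num
  F → )

Found common prefix ')' in productions for Y

Answer: Yes, Y has productions with common prefix ')'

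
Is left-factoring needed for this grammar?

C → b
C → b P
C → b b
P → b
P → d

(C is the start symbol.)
Yes, C has productions with common prefix 'b'

Left-factoring is needed when two productions for the same non-terminal
share a common prefix on the right-hand side.

Productions for C:
  C → b
  C → b P
  C → b b
Productions for P:
  P → b
  P → d

Found common prefix 'b' in productions for C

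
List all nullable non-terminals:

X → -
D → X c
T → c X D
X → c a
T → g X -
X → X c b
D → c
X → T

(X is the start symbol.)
None

There are no ε-productions, so no non-terminal can derive ε.
No non-terminals are nullable.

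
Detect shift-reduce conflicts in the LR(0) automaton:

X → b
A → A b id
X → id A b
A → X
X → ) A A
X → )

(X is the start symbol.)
Yes — I1: [X → ) .] vs [X → . )]; I7: [X → id A b .] vs [A → A b . id]; I10: [X → ) A A .] vs [A → A . b id]; I11: [X → b .] vs [A → A b . id]

A shift-reduce conflict occurs when an LR(0) state has both:
  - a complete (reduce) item [A → α .] (dot at the end), and
  - a shift item [B → β . c γ] (dot before a terminal).

Augment with X' → X and build the canonical LR(0) collection (I0 = CLOSURE({[X' → . X]}), then GOTO on every symbol after a dot until no new states appear). It has 13 states:
  I0: { [X → . ) A A], [X → . )], [X → . b], [X → . id A b], [X' → . X] }  — shift
  I1: { [A → . A b id], [A → . X], [X → ) . A A], [X → ) .], [X → . ) A A], [X → . )], [X → . b], [X → . id A b] }  — shift, reduce
  I2: { [X' → X .] }  — accept
  I3: { [X → b .] }  — reduce
  I4: { [A → . A b id], [A → . X], [X → . ) A A], [X → . )], [X → . b], [X → . id A b], [X → id . A b] }  — shift
  I5: { [A → A . b id], [X → id A . b] }  — shift
  I6: { [A → X .] }  — reduce
  I7: { [A → A b . id], [X → id A b .] }  — shift, reduce
  I8: { [A → A b id .] }  — reduce
  I9: { [A → . A b id], [A → . X], [A → A . b id], [X → ) A . A], [X → . ) A A], [X → . )], [X → . b], [X → . id A b] }  — shift
  I10: { [A → A . b id], [X → ) A A .] }  — shift, reduce
  I11: { [A → A b . id], [X → b .] }  — shift, reduce
  I12: { [A → A b . id] }  — shift

I1 contains reduce item [X → ) .] and shift items [X → . )], [X → . ) A A], [X → . b], [X → . id A b] — shift-reduce conflict.
I7 contains reduce item [X → id A b .] and shift item [A → A b . id] — shift-reduce conflict.
I10 contains reduce item [X → ) A A .] and shift item [A → A . b id] — shift-reduce conflict.
I11 contains reduce item [X → b .] and shift item [A → A b . id] — shift-reduce conflict.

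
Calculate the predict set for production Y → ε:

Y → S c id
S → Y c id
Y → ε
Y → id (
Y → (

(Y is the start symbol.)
{ $, 'c' }

PREDICT(Y → ε) = (FIRST(RHS) \ {ε}) ∪ (FOLLOW(Y) if ε ∈ FIRST(RHS), i.e. RHS ⇒* ε)
The right-hand side is ε (FIRST(ε) = { ε }), so the predict set is FOLLOW(Y) = { $, 'c' }
PREDICT(Y → ε) = { $, 'c' }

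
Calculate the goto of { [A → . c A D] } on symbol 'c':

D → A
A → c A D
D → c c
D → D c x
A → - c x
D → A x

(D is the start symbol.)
{ [A → . - c x], [A → . c A D], [A → c . A D] }

GOTO(I, 'c') = CLOSURE({ [A → αX.β] : [A → α.Xβ] ∈ I, X = 'c' })

Items with dot before 'c', with the dot advanced:
  [A → . c A D] → [A → c . A D]
Closure of the advanced items:
  [A → c . A D] has the dot before A: add [A → . c A D], [A → . - c x]

GOTO = { [A → . - c x], [A → . c A D], [A → c . A D] }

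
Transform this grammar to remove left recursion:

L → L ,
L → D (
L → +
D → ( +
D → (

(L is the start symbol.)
L → D ( L'
L → + L'
L' → , L'
L' → ε
D → ( +
D → (

L is directly left-recursive. The standard transformation for
  A → A α₁ | ... | A α_m | β₁ | ... | β_n
is
  A  → β₁ A' | ... | β_n A'
  A' → α₁ A' | ... | α_m A' | ε

L → D ( becomes L → D ( L'
L → + becomes L → + L'
L → L , becomes L' → , L'
Add L' → ε

Productions for other non-terminals are unchanged:
  D → ( +
  D → (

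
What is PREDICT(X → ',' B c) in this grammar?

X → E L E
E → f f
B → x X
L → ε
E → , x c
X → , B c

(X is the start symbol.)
PREDICT(X → ',' B c) = (FIRST(RHS) \ {ε}) ∪ (FOLLOW(X) if ε ∈ FIRST(RHS), i.e. RHS ⇒* ε)
FIRST(',' B c) = { ',' }
ε ∉ FIRST(',' B c), so FOLLOW(X) is not added.
PREDICT(X → ',' B c) = { ',' }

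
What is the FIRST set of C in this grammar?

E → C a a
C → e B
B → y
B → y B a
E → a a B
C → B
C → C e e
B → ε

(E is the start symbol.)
{ 'e', 'y', ε }

FIRST sets of the other non-terminals involved (by the same procedure, iterated to a fixed point):
  FIRST(B) = { 'y', ε }

From C → e B:
  - e is a terminal: add 'e' and stop
From C → B:
  - B is a non-terminal: add FIRST(B) \ {ε} = { 'y' }
    B is nullable and nothing follows, so the whole right-hand side can vanish: ε ∈ FIRST(C)
From C → C e e:
  - C is the symbol being defined: contributes nothing new
    C is nullable, so continue to the next symbol
  - e is a terminal: add 'e' and stop

Collecting: FIRST(C) = { 'e', 'y', ε }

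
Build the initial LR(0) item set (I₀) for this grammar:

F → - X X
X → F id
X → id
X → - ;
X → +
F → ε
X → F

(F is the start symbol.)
First, augment the grammar with F' → F
I₀ = CLOSURE({ [F' → . F] }):
  [F' → . F] has the dot before F: add [F → . - X X], [F → .]
No further items can be added.

I₀ = { [F → . - X X], [F → .], [F' → . F] }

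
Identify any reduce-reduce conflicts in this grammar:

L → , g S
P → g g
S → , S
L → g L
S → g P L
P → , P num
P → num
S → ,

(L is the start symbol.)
Augment with L' → L and build the canonical LR(0) collection (I0 = CLOSURE({[L' → . L]}), then GOTO on every symbol after a dot until no new states appear). It has 18 states:
  I0: { [L → . , g S], [L → . g L], [L' → . L] }  — shift
  I1: { [L → , . g S] }  — shift
  I2: { [L' → L .] }  — accept
  I3: { [L → . , g S], [L → . g L], [L → g . L] }  — shift
  I4: { [L → g L .] }  — reduce
  I5: { [L → , g . S], [S → . , S], [S → . ,], [S → . g P L] }  — shift
  I6: { [S → , . S], [S → , .], [S → . , S], [S → . ,], [S → . g P L] }  — shift, reduce
  I7: { [L → , g S .] }  — reduce
  I8: { [P → . , P num], [P → . g g], [P → . num], [S → g . P L] }  — shift
  I9: { [P → , . P num], [P → . , P num], [P → . g g], [P → . num] }  — shift
  I10: { [L → . , g S], [L → . g L], [S → g P . L] }  — shift
  I11: { [P → g . g] }  — shift
  I12: { [P → num .] }  — reduce
  I13: { [P → g g .] }  — reduce
  I14: { [S → g P L .] }  — reduce
  I15: { [P → , P . num] }  — shift
  I16: { [P → , P num .] }  — reduce
  I17: { [S → , S .] }  — reduce

No state contains more than one complete item.

Answer: No reduce-reduce conflicts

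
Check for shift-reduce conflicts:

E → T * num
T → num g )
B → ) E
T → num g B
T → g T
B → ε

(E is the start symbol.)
Yes — I5: [B → .] vs [B → . ) E]; I6: [T → num g ) .] vs [T → . g T]

A shift-reduce conflict occurs when an LR(0) state has both:
  - a complete (reduce) item [A → α .] (dot at the end), and
  - a shift item [B → β . c γ] (dot before a terminal).

Augment with E' → E and build the canonical LR(0) collection (I0 = CLOSURE({[E' → . E]}), then GOTO on every symbol after a dot until no new states appear). It has 12 states:
  I0: { [E → . T * num], [E' → . E], [T → . g T], [T → . num g )], [T → . num g B] }  — shift
  I1: { [E' → E .] }  — accept
  I2: { [E → T . * num] }  — shift
  I3: { [T → . g T], [T → . num g )], [T → . num g B], [T → g . T] }  — shift
  I4: { [T → num . g )], [T → num . g B] }  — shift
  I5: { [B → . ) E], [B → .], [T → num g . )], [T → num g . B] }  — shift, reduce
  I6: { [B → ) . E], [E → . T * num], [T → . g T], [T → . num g )], [T → . num g B], [T → num g ) .] }  — shift, reduce
  I7: { [T → num g B .] }  — reduce
  I8: { [B → ) E .] }  — reduce
  I9: { [T → g T .] }  — reduce
  I10: { [E → T * . num] }  — shift
  I11: { [E → T * num .] }  — reduce

I5 contains reduce item [B → .] and shift items [B → . ) E], [T → num g . )] — shift-reduce conflict.
I6 contains reduce item [T → num g ) .] and shift items [T → . g T], [T → . num g )], [T → . num g B] — shift-reduce conflict.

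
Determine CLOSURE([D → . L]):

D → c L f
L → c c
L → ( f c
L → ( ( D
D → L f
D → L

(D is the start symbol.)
{ [D → . L], [L → . ( ( D], [L → . ( f c], [L → . c c] }

To compute CLOSURE, for each item [A → α.Bβ] where B is a non-terminal, add [B → .γ] for all productions B → γ; repeat for the newly added items until nothing changes.

Start with: [D → . L]
  [D → . L] has the dot before L: add [L → . c c], [L → . ( f c], [L → . ( ( D]
No further items can be added.

CLOSURE = { [D → . L], [L → . ( ( D], [L → . ( f c], [L → . c c] }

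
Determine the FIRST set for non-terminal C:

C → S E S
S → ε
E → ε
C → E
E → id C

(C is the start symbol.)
{ 'id', ε }

To compute FIRST(C), examine every production with C on the left-hand side, reading each right-hand side left to right until a non-nullable symbol is reached.

FIRST sets of the other non-terminals involved (by the same procedure, iterated to a fixed point):
  FIRST(S) = { ε }
  FIRST(E) = { 'id', ε }

From C → S E S:
  - S is a non-terminal: add FIRST(S) \ {ε} = { }
    S is nullable, so continue to the next symbol
  - E is a non-terminal: add FIRST(E) \ {ε} = { 'id' }
    E is nullable, so continue to the next symbol
  - S is a non-terminal: add FIRST(S) \ {ε} = { }
    S is nullable and nothing follows, so the whole right-hand side can vanish: ε ∈ FIRST(C)
From C → E:
  - E is a non-terminal: add FIRST(E) \ {ε} = { 'id' }
    E is nullable and nothing follows, so the whole right-hand side can vanish: ε ∈ FIRST(C)

Collecting: FIRST(C) = { 'id', ε }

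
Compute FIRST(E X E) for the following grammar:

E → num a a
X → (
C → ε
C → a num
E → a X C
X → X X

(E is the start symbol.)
FIRST sets of the non-terminals involved (from the grammar, by fixed-point iteration):
  FIRST(E) = { 'a', 'num' }

To compute FIRST(E X E), process the symbols left to right:
Symbol E is a non-terminal. Add FIRST(E) \ {ε} = { 'a', 'num' }
E is not nullable (ε ∉ FIRST(E)), so stop here.
FIRST(E X E) = { 'a', 'num' }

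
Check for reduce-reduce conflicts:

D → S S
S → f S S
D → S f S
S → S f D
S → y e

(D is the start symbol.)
Yes — I11: [D → S S .] vs [S → f S S .]

Augment with D' → D and build the canonical LR(0) collection (I0 = CLOSURE({[D' → . D]}), then GOTO on every symbol after a dot until no new states appear). It has 16 states:
  I0: { [D → . S S], [D → . S f S], [D' → . D], [S → . S f D], [S → . f S S], [S → . y e] }  — shift
  I1: { [D' → D .] }  — accept
  I2: { [D → S . S], [D → S . f S], [S → . S f D], [S → . f S S], [S → . y e], [S → S . f D] }  — shift
  I3: { [S → . S f D], [S → . f S S], [S → . y e], [S → f . S S] }  — shift
  I4: { [S → y . e] }  — shift
  I5: { [S → y e .] }  — reduce
  I6: { [S → . S f D], [S → . f S S], [S → . y e], [S → S . f D], [S → f S . S] }  — shift
  I7: { [S → S . f D], [S → f S S .] }  — shift, reduce
  I8: { [D → . S S], [D → . S f S], [S → . S f D], [S → . f S S], [S → . y e], [S → S f . D], [S → f . S S] }  — shift
  I9: { [S → S f D .] }  — reduce
  I10: { [D → S . S], [D → S . f S], [S → . S f D], [S → . f S S], [S → . y e], [S → S . f D], [S → f S . S] }  — shift
  I11: { [D → S S .], [S → S . f D], [S → f S S .] }  — shift, 2 reduces
  I12: { [D → . S S], [D → . S f S], [D → S f . S], [S → . S f D], [S → . f S S], [S → . y e], [S → S f . D], [S → f . S S] }  — shift
  I13: { [D → S . S], [D → S . f S], [D → S f S .], [S → . S f D], [S → . f S S], [S → . y e], [S → S . f D], [S → f S . S] }  — shift, reduce
  I14: { [D → . S S], [D → . S f S], [S → . S f D], [S → . f S S], [S → . y e], [S → S f . D] }  — shift
  I15: { [D → S S .], [S → S . f D] }  — shift, reduce

I11 contains complete items [D → S S .], [S → f S S .] — reduce-reduce conflict.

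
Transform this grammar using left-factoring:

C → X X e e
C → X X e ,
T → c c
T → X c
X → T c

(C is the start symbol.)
Left-factoring transforms A → αβ₁ | αβ₂ into A → αA' and A' → β₁ | β₂
(α is the longest common prefix among the alternatives). Repeat until
no nonterminal has two alternatives with a common prefix.

Round 1: C has alternatives sharing prefix 'X X e'. Introduce C': C → X X e C'
  Add: C' → e
  Add: C' → ,

No remaining common prefixes — done.

Resulting grammar:
C → X X e C'
C' → e
C' → ,
T → c c
T → X c
X → T c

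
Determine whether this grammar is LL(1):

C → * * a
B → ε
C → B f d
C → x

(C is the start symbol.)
Yes, the grammar is LL(1).

A grammar is LL(1) if for each non-terminal N with multiple productions, the predict sets of those productions are pairwise disjoint, where PREDICT(N → α) = (FIRST(α) \ {ε}) ∪ (FOLLOW(N) if α ⇒* ε).

Relevant sets:
  FIRST(B) = { ε }

For C:
  PREDICT(C → '*' '*' a) = { '*' }
  PREDICT(C → B f d) = { 'f' }
  PREDICT(C → x) = { 'x' }
B has a single production, so nothing to check there.

All predict sets are disjoint. The grammar IS LL(1).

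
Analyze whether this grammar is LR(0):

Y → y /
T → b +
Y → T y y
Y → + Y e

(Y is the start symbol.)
A grammar is LR(0) if no state in the canonical LR(0) collection has:
  - both a shift item (dot before a terminal) and a complete item (shift-reduce conflict), or
  - two or more complete items (reduce-reduce conflict; the accept item [Y' → Y .] counts as a complete item here).

Augment with Y' → Y and build the canonical LR(0) collection (I0 = CLOSURE({[Y' → . Y]}), then GOTO on every symbol after a dot until no new states appear). It has 12 states:
  I0: { [T → . b +], [Y → . + Y e], [Y → . T y y], [Y → . y /], [Y' → . Y] }  — shift
  I1: { [T → . b +], [Y → + . Y e], [Y → . + Y e], [Y → . T y y], [Y → . y /] }  — shift
  I2: { [Y → T . y y] }  — shift
  I3: { [Y' → Y .] }  — accept
  I4: { [T → b . +] }  — shift
  I5: { [Y → y . /] }  — shift
  I6: { [Y → y / .] }  — reduce
  I7: { [T → b + .] }  — reduce
  I8: { [Y → T y . y] }  — shift
  I9: { [Y → T y y .] }  — reduce
  I10: { [Y → + Y . e] }  — shift
  I11: { [Y → + Y e .] }  — reduce

Every state is either a pure shift/goto state or contains exactly one complete item and nothing to shift — no conflicts. The grammar is LR(0).

Answer: Yes, the grammar is LR(0)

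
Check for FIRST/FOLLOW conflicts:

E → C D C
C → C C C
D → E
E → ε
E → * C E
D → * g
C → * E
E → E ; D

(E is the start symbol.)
Nullable non-terminals: D, E.
FIRST sets used below: FIRST(E) = { '*', ';', ε }, FIRST(C) = { '*' }

D: nullable alternative(s) D → E; FOLLOW(D) = { $, '*', ';' }
  D → E: FIRST \ {ε} = { '*', ';' } — this is the only nullable alternative, skip
  D → * g: FIRST \ {ε} = { '*' } — overlaps FOLLOW(D) on { '*' }: CONFLICT

E: nullable alternative(s) E → ε; FOLLOW(E) = { $, '*', ';' }
  E → C D C: FIRST \ {ε} = { '*' } — overlaps FOLLOW(E) on { '*' }: CONFLICT
  E → ε: FIRST \ {ε} = { } — this is the only nullable alternative, skip
  E → * C E: FIRST \ {ε} = { '*' } — overlaps FOLLOW(E) on { '*' }: CONFLICT
  E → E ; D: FIRST \ {ε} = { '*', ';' } — overlaps FOLLOW(E) on { '*', ';' }: CONFLICT

C has no nullable alternative, so no FIRST/FOLLOW check is needed there.

So the grammar has 4 FIRST/FOLLOW conflicts (marked CONFLICT above).

Answer: Yes. E → C D C with FOLLOW(E) on { '*' }; E → '*' C E with FOLLOW(E) on { '*' }; E → E ';' D with FOLLOW(E) on { '*', ';' }; D → '*' g with FOLLOW(D) on { '*' }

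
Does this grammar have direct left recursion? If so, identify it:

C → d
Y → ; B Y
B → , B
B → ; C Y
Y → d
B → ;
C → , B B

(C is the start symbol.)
Direct left recursion occurs when N → N α for some non-terminal N (the right-hand side begins with the left-hand side itself).

C → d: starts with d
Y → ; B Y: starts with ';'
B → , B: starts with ','
B → ; C Y: starts with ';'
Y → d: starts with d
B → ;: starts with ';'
C → , B B: starts with ','

No direct left recursion found.

Answer: No direct left recursion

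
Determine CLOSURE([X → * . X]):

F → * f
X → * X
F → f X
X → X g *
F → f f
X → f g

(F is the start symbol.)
To compute CLOSURE, for each item [A → α.Bβ] where B is a non-terminal, add [B → .γ] for all productions B → γ; repeat for the newly added items until nothing changes.

Start with: [X → * . X]
  [X → * . X] has the dot before X: add [X → . * X], [X → . X g *], [X → . f g]
No further items can be added.

CLOSURE = { [X → * . X], [X → . * X], [X → . X g *], [X → . f g] }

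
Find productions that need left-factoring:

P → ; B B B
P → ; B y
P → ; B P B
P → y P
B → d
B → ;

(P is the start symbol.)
Yes, P has productions with common prefix '; B'

Left-factoring is needed when two productions for the same non-terminal
share a common prefix on the right-hand side.

Productions for P:
  P → ; B B B
  P → ; B y
  P → ; B P B
  P → y P
Productions for B:
  B → d
  B → ;

Found common prefix '; B' in productions for P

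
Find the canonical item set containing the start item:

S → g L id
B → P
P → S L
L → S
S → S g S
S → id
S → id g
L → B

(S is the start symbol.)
First, augment the grammar with S' → S
I₀ = CLOSURE({ [S' → . S] }):
  [S' → . S] has the dot before S: add [S → . g L id], [S → . S g S], [S → . id], [S → . id g]
No further items can be added.

I₀ = { [S → . S g S], [S → . g L id], [S → . id g], [S → . id], [S' → . S] }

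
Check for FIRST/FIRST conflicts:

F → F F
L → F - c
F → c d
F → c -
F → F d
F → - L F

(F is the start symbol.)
A FIRST/FIRST conflict occurs when two productions N → α and N → β for the same non-terminal have FIRST(α) ∩ FIRST(β) ≠ ∅ (with ε ∈ FIRST of a nullable right-hand side, so two nullable alternatives also conflict).

FIRST sets of the non-terminals at (or reachable through a nullable prefix from) the front of some alternative:
  FIRST(F) = { '-', 'c' }

Productions for F:
  F → F F: FIRST = { '-', 'c' }
  F → c d: FIRST = { 'c' }
  F → c -: FIRST = { 'c' }
  F → F d: FIRST = { '-', 'c' }
  F → - L F: FIRST = { '-' }
L has only one production, so no FIRST/FIRST conflict is possible there.

Conflict for F: F → F F and F → c d
  Overlap: { 'c' }
Conflict for F: F → F F and F → c -
  Overlap: { 'c' }
Conflict for F: F → F F and F → F d
  Overlap: { '-', 'c' }
Conflict for F: F → F F and F → - L F
  Overlap: { '-' }
Conflict for F: F → c d and F → c -
  Overlap: { 'c' }
Conflict for F: F → c d and F → F d
  Overlap: { 'c' }
Conflict for F: F → c - and F → F d
  Overlap: { 'c' }
Conflict for F: F → F d and F → - L F
  Overlap: { '-' }

Answer: Yes. F → F F / F → c d on { 'c' }; F → F F / F → c '-' on { 'c' }; F → F F / F → F d on { '-', 'c' }; F → F F / F → '-' L F on { '-' }; F → c d / F → c '-' on { 'c' }; F → c d / F → F d on { 'c' }; F → c '-' / F → F d on { 'c' }; F → F d / F → '-' L F on { '-' }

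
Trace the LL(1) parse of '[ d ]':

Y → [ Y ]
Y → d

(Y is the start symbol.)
Stack is shown with the top on the left.

Stack    Input    Action
------------------------
Y $      [ d ] $  output Y → [ Y ]
[ Y ] $  [ d ] $  match '['
Y ] $    d ] $    output Y → d
d ] $    d ] $    match 'd'
] $      ] $      match ']'
$        $        accept

The string is accepted.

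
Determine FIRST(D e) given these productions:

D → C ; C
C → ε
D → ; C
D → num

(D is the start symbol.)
{ ';', 'num' }

FIRST sets of the non-terminals involved (from the grammar, by fixed-point iteration):
  FIRST(D) = { ';', 'num' }

To compute FIRST(D e), process the symbols left to right:
Symbol D is a non-terminal. Add FIRST(D) \ {ε} = { ';', 'num' }
D is not nullable (ε ∉ FIRST(D)), so stop here.
FIRST(D e) = { ';', 'num' }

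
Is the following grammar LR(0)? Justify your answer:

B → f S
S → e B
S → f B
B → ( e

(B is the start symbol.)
Yes, the grammar is LR(0)

Augment with B' → B and build the canonical LR(0) collection (I0 = CLOSURE({[B' → . B]}), then GOTO on every symbol after a dot until no new states appear). It has 10 states:
  I0: { [B → . ( e], [B → . f S], [B' → . B] }  — shift
  I1: { [B → ( . e] }  — shift
  I2: { [B' → B .] }  — accept
  I3: { [B → f . S], [S → . e B], [S → . f B] }  — shift
  I4: { [B → f S .] }  — reduce
  I5: { [B → . ( e], [B → . f S], [S → e . B] }  — shift
  I6: { [B → . ( e], [B → . f S], [S → f . B] }  — shift
  I7: { [S → f B .] }  — reduce
  I8: { [S → e B .] }  — reduce
  I9: { [B → ( e .] }  — reduce

Every state is either a pure shift/goto state or contains exactly one complete item and nothing to shift — no conflicts. The grammar is LR(0).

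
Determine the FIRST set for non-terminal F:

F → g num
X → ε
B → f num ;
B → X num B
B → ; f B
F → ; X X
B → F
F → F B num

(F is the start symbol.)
{ ';', 'g' }

From F → g num:
  - g is a terminal: add 'g' and stop
From F → ; X X:
  - ';' is a terminal: add ';' and stop
From F → F B num:
  - F is the symbol being defined: contributes nothing new
    F is not nullable, so stop

Collecting: FIRST(F) = { ';', 'g' }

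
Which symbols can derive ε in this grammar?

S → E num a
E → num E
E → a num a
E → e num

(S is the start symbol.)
None

There are no ε-productions, so no non-terminal can derive ε.
No non-terminals are nullable.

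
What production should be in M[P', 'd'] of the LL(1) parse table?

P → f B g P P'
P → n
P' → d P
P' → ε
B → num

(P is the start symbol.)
P' → d P, P' → ε

To find M[P', 'd'], we find productions for P' where 'd' is in the predict set (PREDICT(N → α) = (FIRST(α) \ {ε}) ∪ (FOLLOW(N) if α ⇒* ε)).

Relevant sets:
  FOLLOW(P') = { $, 'd' }

P' → d P: PREDICT = { 'd' }
  'd' is in predict set, so this production goes in M[P', 'd']
P' → ε: PREDICT = { $, 'd' }
  'd' is in predict set, so this production goes in M[P', 'd']

M[P', 'd'] = P' → d P, P' → ε  (a multiply-defined cell — the grammar is not LL(1))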